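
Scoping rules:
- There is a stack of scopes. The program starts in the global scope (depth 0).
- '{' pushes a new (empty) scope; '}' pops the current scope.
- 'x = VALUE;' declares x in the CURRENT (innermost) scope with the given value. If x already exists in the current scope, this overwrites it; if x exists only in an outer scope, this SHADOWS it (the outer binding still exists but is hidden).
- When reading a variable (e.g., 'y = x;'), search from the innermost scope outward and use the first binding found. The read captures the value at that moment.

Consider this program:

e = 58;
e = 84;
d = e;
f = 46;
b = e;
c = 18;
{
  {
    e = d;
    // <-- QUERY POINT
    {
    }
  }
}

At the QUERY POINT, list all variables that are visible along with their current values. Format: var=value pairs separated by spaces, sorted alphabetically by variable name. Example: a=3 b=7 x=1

Answer: b=84 c=18 d=84 e=84 f=46

Derivation:
Step 1: declare e=58 at depth 0
Step 2: declare e=84 at depth 0
Step 3: declare d=(read e)=84 at depth 0
Step 4: declare f=46 at depth 0
Step 5: declare b=(read e)=84 at depth 0
Step 6: declare c=18 at depth 0
Step 7: enter scope (depth=1)
Step 8: enter scope (depth=2)
Step 9: declare e=(read d)=84 at depth 2
Visible at query point: b=84 c=18 d=84 e=84 f=46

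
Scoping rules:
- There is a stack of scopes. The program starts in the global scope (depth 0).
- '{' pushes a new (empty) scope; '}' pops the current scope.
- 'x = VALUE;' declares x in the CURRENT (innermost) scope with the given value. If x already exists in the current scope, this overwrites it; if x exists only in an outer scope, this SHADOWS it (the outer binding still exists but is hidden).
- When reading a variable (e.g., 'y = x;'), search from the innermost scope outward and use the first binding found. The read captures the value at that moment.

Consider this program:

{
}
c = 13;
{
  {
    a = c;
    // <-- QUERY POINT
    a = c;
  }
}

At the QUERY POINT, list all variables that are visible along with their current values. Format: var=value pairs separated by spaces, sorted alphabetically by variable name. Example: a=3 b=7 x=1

Answer: a=13 c=13

Derivation:
Step 1: enter scope (depth=1)
Step 2: exit scope (depth=0)
Step 3: declare c=13 at depth 0
Step 4: enter scope (depth=1)
Step 5: enter scope (depth=2)
Step 6: declare a=(read c)=13 at depth 2
Visible at query point: a=13 c=13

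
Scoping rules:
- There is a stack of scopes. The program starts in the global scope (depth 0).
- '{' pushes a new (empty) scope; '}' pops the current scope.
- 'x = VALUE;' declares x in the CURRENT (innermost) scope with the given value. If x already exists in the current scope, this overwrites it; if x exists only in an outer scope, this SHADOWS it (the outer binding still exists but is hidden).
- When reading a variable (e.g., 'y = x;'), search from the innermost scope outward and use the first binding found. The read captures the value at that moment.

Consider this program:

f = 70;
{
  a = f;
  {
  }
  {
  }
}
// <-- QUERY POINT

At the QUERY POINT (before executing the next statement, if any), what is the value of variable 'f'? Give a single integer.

Step 1: declare f=70 at depth 0
Step 2: enter scope (depth=1)
Step 3: declare a=(read f)=70 at depth 1
Step 4: enter scope (depth=2)
Step 5: exit scope (depth=1)
Step 6: enter scope (depth=2)
Step 7: exit scope (depth=1)
Step 8: exit scope (depth=0)
Visible at query point: f=70

Answer: 70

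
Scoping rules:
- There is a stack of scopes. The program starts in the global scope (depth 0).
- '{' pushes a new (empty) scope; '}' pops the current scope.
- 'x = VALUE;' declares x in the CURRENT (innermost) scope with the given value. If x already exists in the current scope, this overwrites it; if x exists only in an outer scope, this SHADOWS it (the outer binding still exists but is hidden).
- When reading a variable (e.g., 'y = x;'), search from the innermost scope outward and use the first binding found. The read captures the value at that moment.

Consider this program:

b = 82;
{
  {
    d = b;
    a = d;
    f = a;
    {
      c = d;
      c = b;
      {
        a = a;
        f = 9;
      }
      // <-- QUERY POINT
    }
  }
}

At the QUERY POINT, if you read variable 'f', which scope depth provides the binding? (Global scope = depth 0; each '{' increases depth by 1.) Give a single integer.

Answer: 2

Derivation:
Step 1: declare b=82 at depth 0
Step 2: enter scope (depth=1)
Step 3: enter scope (depth=2)
Step 4: declare d=(read b)=82 at depth 2
Step 5: declare a=(read d)=82 at depth 2
Step 6: declare f=(read a)=82 at depth 2
Step 7: enter scope (depth=3)
Step 8: declare c=(read d)=82 at depth 3
Step 9: declare c=(read b)=82 at depth 3
Step 10: enter scope (depth=4)
Step 11: declare a=(read a)=82 at depth 4
Step 12: declare f=9 at depth 4
Step 13: exit scope (depth=3)
Visible at query point: a=82 b=82 c=82 d=82 f=82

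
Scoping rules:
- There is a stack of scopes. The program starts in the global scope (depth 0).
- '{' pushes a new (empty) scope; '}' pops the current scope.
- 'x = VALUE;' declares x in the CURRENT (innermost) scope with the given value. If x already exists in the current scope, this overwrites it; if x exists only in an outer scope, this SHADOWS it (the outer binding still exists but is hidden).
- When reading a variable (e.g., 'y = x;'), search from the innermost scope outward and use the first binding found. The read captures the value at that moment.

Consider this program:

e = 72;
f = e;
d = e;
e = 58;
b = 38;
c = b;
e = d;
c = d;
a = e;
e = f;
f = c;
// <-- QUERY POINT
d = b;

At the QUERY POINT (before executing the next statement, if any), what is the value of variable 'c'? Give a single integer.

Answer: 72

Derivation:
Step 1: declare e=72 at depth 0
Step 2: declare f=(read e)=72 at depth 0
Step 3: declare d=(read e)=72 at depth 0
Step 4: declare e=58 at depth 0
Step 5: declare b=38 at depth 0
Step 6: declare c=(read b)=38 at depth 0
Step 7: declare e=(read d)=72 at depth 0
Step 8: declare c=(read d)=72 at depth 0
Step 9: declare a=(read e)=72 at depth 0
Step 10: declare e=(read f)=72 at depth 0
Step 11: declare f=(read c)=72 at depth 0
Visible at query point: a=72 b=38 c=72 d=72 e=72 f=72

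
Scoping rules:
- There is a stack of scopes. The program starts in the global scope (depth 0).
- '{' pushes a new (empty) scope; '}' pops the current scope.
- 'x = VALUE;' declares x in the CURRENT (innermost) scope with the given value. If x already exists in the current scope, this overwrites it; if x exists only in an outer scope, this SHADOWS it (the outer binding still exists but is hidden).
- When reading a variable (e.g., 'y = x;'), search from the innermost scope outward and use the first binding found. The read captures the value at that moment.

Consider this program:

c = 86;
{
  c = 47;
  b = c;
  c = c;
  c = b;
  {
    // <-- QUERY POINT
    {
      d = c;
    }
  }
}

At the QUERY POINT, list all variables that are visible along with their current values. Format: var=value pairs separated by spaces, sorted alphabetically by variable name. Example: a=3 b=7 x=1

Answer: b=47 c=47

Derivation:
Step 1: declare c=86 at depth 0
Step 2: enter scope (depth=1)
Step 3: declare c=47 at depth 1
Step 4: declare b=(read c)=47 at depth 1
Step 5: declare c=(read c)=47 at depth 1
Step 6: declare c=(read b)=47 at depth 1
Step 7: enter scope (depth=2)
Visible at query point: b=47 c=47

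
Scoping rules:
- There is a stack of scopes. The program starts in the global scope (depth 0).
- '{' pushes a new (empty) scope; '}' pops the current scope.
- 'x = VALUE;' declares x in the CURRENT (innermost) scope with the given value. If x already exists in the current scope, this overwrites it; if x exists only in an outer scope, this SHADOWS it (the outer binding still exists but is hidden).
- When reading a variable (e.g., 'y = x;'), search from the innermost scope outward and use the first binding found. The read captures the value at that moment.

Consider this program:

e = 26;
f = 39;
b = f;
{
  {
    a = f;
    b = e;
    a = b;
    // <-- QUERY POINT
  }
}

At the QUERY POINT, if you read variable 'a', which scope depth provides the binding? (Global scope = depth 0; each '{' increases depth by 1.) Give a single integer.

Step 1: declare e=26 at depth 0
Step 2: declare f=39 at depth 0
Step 3: declare b=(read f)=39 at depth 0
Step 4: enter scope (depth=1)
Step 5: enter scope (depth=2)
Step 6: declare a=(read f)=39 at depth 2
Step 7: declare b=(read e)=26 at depth 2
Step 8: declare a=(read b)=26 at depth 2
Visible at query point: a=26 b=26 e=26 f=39

Answer: 2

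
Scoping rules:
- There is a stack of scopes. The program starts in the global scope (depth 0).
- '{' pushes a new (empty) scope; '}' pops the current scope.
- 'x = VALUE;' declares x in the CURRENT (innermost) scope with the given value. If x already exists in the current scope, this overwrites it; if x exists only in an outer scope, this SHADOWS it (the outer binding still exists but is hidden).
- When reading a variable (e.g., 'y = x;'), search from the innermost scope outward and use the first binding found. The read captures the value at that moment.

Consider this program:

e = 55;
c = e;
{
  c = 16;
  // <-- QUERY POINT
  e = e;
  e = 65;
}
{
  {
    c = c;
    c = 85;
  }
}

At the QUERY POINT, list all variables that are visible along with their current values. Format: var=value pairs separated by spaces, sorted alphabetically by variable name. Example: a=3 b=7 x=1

Step 1: declare e=55 at depth 0
Step 2: declare c=(read e)=55 at depth 0
Step 3: enter scope (depth=1)
Step 4: declare c=16 at depth 1
Visible at query point: c=16 e=55

Answer: c=16 e=55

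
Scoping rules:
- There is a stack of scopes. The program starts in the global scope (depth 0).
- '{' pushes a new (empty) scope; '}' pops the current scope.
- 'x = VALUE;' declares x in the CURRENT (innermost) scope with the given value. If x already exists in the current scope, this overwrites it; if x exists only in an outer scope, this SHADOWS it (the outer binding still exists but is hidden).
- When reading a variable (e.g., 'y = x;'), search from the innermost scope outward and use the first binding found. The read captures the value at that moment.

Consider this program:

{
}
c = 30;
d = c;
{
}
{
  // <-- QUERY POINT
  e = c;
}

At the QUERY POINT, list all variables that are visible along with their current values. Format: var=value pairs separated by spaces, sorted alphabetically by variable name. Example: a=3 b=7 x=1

Step 1: enter scope (depth=1)
Step 2: exit scope (depth=0)
Step 3: declare c=30 at depth 0
Step 4: declare d=(read c)=30 at depth 0
Step 5: enter scope (depth=1)
Step 6: exit scope (depth=0)
Step 7: enter scope (depth=1)
Visible at query point: c=30 d=30

Answer: c=30 d=30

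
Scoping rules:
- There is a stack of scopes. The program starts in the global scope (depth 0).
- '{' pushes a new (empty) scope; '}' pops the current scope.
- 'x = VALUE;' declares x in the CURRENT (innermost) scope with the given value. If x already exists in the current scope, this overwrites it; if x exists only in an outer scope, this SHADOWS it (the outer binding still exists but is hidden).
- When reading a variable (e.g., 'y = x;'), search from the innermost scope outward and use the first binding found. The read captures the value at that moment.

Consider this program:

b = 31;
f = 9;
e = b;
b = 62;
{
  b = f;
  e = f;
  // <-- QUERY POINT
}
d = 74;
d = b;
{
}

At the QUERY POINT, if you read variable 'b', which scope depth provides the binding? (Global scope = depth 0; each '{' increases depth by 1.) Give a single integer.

Answer: 1

Derivation:
Step 1: declare b=31 at depth 0
Step 2: declare f=9 at depth 0
Step 3: declare e=(read b)=31 at depth 0
Step 4: declare b=62 at depth 0
Step 5: enter scope (depth=1)
Step 6: declare b=(read f)=9 at depth 1
Step 7: declare e=(read f)=9 at depth 1
Visible at query point: b=9 e=9 f=9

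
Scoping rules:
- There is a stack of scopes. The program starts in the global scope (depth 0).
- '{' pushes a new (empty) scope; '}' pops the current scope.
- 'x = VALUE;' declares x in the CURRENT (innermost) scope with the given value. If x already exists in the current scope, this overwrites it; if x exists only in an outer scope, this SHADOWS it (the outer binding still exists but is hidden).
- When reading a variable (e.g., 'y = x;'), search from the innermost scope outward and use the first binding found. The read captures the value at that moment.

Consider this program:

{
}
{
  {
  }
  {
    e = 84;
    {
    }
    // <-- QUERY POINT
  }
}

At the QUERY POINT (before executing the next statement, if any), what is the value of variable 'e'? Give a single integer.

Step 1: enter scope (depth=1)
Step 2: exit scope (depth=0)
Step 3: enter scope (depth=1)
Step 4: enter scope (depth=2)
Step 5: exit scope (depth=1)
Step 6: enter scope (depth=2)
Step 7: declare e=84 at depth 2
Step 8: enter scope (depth=3)
Step 9: exit scope (depth=2)
Visible at query point: e=84

Answer: 84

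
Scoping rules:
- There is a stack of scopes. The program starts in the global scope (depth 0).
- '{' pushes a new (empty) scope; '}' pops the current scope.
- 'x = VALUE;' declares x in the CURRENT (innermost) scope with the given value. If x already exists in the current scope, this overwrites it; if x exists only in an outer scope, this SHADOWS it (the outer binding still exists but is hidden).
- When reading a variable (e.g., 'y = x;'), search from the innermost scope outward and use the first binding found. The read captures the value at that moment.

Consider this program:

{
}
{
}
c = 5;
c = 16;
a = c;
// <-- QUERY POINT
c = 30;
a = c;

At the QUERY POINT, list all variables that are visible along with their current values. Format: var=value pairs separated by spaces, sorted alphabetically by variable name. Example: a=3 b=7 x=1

Step 1: enter scope (depth=1)
Step 2: exit scope (depth=0)
Step 3: enter scope (depth=1)
Step 4: exit scope (depth=0)
Step 5: declare c=5 at depth 0
Step 6: declare c=16 at depth 0
Step 7: declare a=(read c)=16 at depth 0
Visible at query point: a=16 c=16

Answer: a=16 c=16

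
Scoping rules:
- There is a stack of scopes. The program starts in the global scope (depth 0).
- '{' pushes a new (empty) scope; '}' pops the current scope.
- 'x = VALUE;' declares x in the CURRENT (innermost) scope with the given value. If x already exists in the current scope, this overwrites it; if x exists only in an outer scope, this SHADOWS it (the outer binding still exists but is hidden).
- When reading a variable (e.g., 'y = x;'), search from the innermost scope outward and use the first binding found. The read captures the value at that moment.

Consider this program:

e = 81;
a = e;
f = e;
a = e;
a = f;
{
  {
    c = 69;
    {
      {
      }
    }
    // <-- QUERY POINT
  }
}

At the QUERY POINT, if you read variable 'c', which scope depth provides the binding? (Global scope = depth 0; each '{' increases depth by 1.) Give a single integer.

Step 1: declare e=81 at depth 0
Step 2: declare a=(read e)=81 at depth 0
Step 3: declare f=(read e)=81 at depth 0
Step 4: declare a=(read e)=81 at depth 0
Step 5: declare a=(read f)=81 at depth 0
Step 6: enter scope (depth=1)
Step 7: enter scope (depth=2)
Step 8: declare c=69 at depth 2
Step 9: enter scope (depth=3)
Step 10: enter scope (depth=4)
Step 11: exit scope (depth=3)
Step 12: exit scope (depth=2)
Visible at query point: a=81 c=69 e=81 f=81

Answer: 2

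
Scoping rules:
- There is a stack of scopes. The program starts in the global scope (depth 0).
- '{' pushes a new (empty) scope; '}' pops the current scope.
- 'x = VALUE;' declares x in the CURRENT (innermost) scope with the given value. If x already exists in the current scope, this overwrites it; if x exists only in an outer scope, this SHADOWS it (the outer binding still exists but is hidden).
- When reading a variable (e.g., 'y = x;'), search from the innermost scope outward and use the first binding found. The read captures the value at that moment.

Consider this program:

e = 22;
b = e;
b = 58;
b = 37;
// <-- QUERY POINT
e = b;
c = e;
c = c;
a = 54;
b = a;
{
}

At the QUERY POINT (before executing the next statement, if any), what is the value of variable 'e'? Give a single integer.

Step 1: declare e=22 at depth 0
Step 2: declare b=(read e)=22 at depth 0
Step 3: declare b=58 at depth 0
Step 4: declare b=37 at depth 0
Visible at query point: b=37 e=22

Answer: 22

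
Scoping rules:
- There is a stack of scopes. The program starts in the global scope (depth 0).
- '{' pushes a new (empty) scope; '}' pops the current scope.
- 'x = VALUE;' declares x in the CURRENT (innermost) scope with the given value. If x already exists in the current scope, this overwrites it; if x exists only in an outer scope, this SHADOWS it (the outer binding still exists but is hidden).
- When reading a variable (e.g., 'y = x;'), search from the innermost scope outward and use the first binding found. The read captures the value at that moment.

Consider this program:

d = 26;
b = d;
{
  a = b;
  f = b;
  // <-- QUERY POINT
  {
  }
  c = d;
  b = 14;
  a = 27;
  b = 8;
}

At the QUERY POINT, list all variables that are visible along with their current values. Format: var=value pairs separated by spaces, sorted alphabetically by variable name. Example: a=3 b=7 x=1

Step 1: declare d=26 at depth 0
Step 2: declare b=(read d)=26 at depth 0
Step 3: enter scope (depth=1)
Step 4: declare a=(read b)=26 at depth 1
Step 5: declare f=(read b)=26 at depth 1
Visible at query point: a=26 b=26 d=26 f=26

Answer: a=26 b=26 d=26 f=26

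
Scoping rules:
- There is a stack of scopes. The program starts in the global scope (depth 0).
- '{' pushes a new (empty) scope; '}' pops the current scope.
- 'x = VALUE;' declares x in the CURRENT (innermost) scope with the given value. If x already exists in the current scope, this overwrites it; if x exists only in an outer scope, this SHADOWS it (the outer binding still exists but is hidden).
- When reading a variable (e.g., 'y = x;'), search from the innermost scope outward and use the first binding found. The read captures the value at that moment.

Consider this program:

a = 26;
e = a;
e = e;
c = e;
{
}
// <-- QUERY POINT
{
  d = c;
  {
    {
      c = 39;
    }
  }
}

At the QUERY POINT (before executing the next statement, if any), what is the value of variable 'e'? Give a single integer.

Answer: 26

Derivation:
Step 1: declare a=26 at depth 0
Step 2: declare e=(read a)=26 at depth 0
Step 3: declare e=(read e)=26 at depth 0
Step 4: declare c=(read e)=26 at depth 0
Step 5: enter scope (depth=1)
Step 6: exit scope (depth=0)
Visible at query point: a=26 c=26 e=26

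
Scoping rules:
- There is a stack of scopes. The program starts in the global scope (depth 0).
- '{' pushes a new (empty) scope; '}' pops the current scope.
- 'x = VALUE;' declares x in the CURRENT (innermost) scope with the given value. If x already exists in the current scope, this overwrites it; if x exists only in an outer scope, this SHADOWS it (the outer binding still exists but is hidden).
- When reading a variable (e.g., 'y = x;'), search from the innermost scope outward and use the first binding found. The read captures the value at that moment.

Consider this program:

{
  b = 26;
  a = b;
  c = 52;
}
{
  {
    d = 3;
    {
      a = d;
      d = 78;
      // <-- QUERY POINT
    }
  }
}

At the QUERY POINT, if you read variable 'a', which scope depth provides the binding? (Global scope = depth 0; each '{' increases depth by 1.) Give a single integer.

Step 1: enter scope (depth=1)
Step 2: declare b=26 at depth 1
Step 3: declare a=(read b)=26 at depth 1
Step 4: declare c=52 at depth 1
Step 5: exit scope (depth=0)
Step 6: enter scope (depth=1)
Step 7: enter scope (depth=2)
Step 8: declare d=3 at depth 2
Step 9: enter scope (depth=3)
Step 10: declare a=(read d)=3 at depth 3
Step 11: declare d=78 at depth 3
Visible at query point: a=3 d=78

Answer: 3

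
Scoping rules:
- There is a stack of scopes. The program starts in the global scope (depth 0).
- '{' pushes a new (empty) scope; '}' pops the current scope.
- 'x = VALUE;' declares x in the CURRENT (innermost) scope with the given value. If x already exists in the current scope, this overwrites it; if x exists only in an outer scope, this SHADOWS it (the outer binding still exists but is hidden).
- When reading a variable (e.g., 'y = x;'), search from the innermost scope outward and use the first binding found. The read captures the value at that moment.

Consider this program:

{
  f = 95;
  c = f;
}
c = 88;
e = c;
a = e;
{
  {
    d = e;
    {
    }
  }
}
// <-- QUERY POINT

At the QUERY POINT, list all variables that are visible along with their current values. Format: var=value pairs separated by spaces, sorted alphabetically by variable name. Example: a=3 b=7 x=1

Answer: a=88 c=88 e=88

Derivation:
Step 1: enter scope (depth=1)
Step 2: declare f=95 at depth 1
Step 3: declare c=(read f)=95 at depth 1
Step 4: exit scope (depth=0)
Step 5: declare c=88 at depth 0
Step 6: declare e=(read c)=88 at depth 0
Step 7: declare a=(read e)=88 at depth 0
Step 8: enter scope (depth=1)
Step 9: enter scope (depth=2)
Step 10: declare d=(read e)=88 at depth 2
Step 11: enter scope (depth=3)
Step 12: exit scope (depth=2)
Step 13: exit scope (depth=1)
Step 14: exit scope (depth=0)
Visible at query point: a=88 c=88 e=88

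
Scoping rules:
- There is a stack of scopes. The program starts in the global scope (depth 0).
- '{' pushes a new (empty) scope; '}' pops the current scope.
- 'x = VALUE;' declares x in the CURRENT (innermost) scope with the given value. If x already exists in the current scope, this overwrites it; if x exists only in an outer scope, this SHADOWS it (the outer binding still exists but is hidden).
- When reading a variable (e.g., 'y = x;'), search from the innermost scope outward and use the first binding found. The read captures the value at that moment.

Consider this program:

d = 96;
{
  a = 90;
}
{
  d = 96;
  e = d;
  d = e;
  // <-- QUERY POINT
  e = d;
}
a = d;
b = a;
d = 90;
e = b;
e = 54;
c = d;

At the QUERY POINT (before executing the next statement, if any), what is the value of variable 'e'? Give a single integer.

Answer: 96

Derivation:
Step 1: declare d=96 at depth 0
Step 2: enter scope (depth=1)
Step 3: declare a=90 at depth 1
Step 4: exit scope (depth=0)
Step 5: enter scope (depth=1)
Step 6: declare d=96 at depth 1
Step 7: declare e=(read d)=96 at depth 1
Step 8: declare d=(read e)=96 at depth 1
Visible at query point: d=96 e=96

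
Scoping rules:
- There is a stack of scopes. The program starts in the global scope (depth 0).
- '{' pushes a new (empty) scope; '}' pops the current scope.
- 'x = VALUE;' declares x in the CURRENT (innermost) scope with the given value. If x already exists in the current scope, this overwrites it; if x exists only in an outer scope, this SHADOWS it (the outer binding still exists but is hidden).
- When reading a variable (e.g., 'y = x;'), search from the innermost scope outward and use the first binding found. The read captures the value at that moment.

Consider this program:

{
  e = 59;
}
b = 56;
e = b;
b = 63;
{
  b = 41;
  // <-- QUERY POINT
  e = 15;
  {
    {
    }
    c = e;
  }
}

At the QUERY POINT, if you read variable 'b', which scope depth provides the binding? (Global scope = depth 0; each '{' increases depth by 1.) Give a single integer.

Step 1: enter scope (depth=1)
Step 2: declare e=59 at depth 1
Step 3: exit scope (depth=0)
Step 4: declare b=56 at depth 0
Step 5: declare e=(read b)=56 at depth 0
Step 6: declare b=63 at depth 0
Step 7: enter scope (depth=1)
Step 8: declare b=41 at depth 1
Visible at query point: b=41 e=56

Answer: 1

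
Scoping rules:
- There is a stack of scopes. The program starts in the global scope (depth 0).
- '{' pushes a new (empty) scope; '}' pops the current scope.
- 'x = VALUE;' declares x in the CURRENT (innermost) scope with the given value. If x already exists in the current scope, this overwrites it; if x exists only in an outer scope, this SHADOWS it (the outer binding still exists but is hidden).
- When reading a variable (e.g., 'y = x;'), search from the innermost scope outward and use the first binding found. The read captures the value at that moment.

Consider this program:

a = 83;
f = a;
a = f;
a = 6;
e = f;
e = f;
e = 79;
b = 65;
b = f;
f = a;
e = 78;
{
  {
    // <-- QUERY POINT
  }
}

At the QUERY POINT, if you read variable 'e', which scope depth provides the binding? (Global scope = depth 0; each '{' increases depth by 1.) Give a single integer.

Step 1: declare a=83 at depth 0
Step 2: declare f=(read a)=83 at depth 0
Step 3: declare a=(read f)=83 at depth 0
Step 4: declare a=6 at depth 0
Step 5: declare e=(read f)=83 at depth 0
Step 6: declare e=(read f)=83 at depth 0
Step 7: declare e=79 at depth 0
Step 8: declare b=65 at depth 0
Step 9: declare b=(read f)=83 at depth 0
Step 10: declare f=(read a)=6 at depth 0
Step 11: declare e=78 at depth 0
Step 12: enter scope (depth=1)
Step 13: enter scope (depth=2)
Visible at query point: a=6 b=83 e=78 f=6

Answer: 0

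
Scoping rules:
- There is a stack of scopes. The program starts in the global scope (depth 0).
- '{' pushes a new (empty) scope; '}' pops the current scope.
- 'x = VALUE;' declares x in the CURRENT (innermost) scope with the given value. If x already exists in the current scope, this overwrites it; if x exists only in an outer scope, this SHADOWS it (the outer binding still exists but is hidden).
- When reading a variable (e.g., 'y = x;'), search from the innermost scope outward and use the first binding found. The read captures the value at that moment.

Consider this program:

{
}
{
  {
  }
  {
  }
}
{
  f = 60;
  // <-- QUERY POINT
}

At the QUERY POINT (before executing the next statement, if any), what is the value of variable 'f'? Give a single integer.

Step 1: enter scope (depth=1)
Step 2: exit scope (depth=0)
Step 3: enter scope (depth=1)
Step 4: enter scope (depth=2)
Step 5: exit scope (depth=1)
Step 6: enter scope (depth=2)
Step 7: exit scope (depth=1)
Step 8: exit scope (depth=0)
Step 9: enter scope (depth=1)
Step 10: declare f=60 at depth 1
Visible at query point: f=60

Answer: 60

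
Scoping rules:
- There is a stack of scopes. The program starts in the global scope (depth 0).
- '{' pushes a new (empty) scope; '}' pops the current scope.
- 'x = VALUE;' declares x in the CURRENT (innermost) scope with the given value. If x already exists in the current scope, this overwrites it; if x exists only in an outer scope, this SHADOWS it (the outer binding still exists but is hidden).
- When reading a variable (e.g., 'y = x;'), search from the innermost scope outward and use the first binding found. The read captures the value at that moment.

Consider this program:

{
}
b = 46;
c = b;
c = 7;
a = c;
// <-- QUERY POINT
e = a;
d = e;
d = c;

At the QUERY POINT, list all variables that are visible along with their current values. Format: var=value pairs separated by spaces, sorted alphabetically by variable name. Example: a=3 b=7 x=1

Step 1: enter scope (depth=1)
Step 2: exit scope (depth=0)
Step 3: declare b=46 at depth 0
Step 4: declare c=(read b)=46 at depth 0
Step 5: declare c=7 at depth 0
Step 6: declare a=(read c)=7 at depth 0
Visible at query point: a=7 b=46 c=7

Answer: a=7 b=46 c=7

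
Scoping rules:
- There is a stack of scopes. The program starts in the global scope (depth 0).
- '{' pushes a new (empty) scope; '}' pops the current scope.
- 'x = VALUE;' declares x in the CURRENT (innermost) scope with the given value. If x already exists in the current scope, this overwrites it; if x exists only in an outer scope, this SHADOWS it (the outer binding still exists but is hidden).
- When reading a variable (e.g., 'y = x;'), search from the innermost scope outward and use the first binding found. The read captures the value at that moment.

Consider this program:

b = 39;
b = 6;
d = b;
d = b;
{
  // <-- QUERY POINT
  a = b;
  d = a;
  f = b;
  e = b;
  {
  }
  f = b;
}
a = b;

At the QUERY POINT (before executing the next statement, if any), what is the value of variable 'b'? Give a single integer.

Step 1: declare b=39 at depth 0
Step 2: declare b=6 at depth 0
Step 3: declare d=(read b)=6 at depth 0
Step 4: declare d=(read b)=6 at depth 0
Step 5: enter scope (depth=1)
Visible at query point: b=6 d=6

Answer: 6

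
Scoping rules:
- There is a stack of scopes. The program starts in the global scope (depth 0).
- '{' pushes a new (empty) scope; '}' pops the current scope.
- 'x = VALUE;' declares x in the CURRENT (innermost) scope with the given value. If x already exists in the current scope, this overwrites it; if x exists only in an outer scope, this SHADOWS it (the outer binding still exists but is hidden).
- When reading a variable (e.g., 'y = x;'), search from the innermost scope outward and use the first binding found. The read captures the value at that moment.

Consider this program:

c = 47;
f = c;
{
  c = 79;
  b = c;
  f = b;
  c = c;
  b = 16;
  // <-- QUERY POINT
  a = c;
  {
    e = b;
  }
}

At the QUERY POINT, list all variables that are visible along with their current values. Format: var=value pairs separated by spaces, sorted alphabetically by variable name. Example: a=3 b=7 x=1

Step 1: declare c=47 at depth 0
Step 2: declare f=(read c)=47 at depth 0
Step 3: enter scope (depth=1)
Step 4: declare c=79 at depth 1
Step 5: declare b=(read c)=79 at depth 1
Step 6: declare f=(read b)=79 at depth 1
Step 7: declare c=(read c)=79 at depth 1
Step 8: declare b=16 at depth 1
Visible at query point: b=16 c=79 f=79

Answer: b=16 c=79 f=79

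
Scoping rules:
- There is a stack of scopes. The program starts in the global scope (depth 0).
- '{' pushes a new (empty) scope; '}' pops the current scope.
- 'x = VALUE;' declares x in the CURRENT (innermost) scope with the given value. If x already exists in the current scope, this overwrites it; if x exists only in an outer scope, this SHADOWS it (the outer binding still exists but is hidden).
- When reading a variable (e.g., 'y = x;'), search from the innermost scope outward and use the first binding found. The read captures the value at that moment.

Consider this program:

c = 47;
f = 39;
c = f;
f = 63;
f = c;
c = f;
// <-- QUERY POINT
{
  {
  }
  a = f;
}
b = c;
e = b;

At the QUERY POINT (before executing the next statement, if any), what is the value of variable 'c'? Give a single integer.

Step 1: declare c=47 at depth 0
Step 2: declare f=39 at depth 0
Step 3: declare c=(read f)=39 at depth 0
Step 4: declare f=63 at depth 0
Step 5: declare f=(read c)=39 at depth 0
Step 6: declare c=(read f)=39 at depth 0
Visible at query point: c=39 f=39

Answer: 39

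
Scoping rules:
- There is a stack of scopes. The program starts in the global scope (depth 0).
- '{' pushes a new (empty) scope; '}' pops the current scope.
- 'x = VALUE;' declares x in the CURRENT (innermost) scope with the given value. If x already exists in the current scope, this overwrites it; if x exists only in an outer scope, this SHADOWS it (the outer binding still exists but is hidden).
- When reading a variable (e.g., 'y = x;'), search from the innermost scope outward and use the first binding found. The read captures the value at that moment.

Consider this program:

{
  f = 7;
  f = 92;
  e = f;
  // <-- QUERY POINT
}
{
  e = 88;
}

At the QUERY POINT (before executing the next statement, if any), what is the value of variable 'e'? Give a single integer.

Answer: 92

Derivation:
Step 1: enter scope (depth=1)
Step 2: declare f=7 at depth 1
Step 3: declare f=92 at depth 1
Step 4: declare e=(read f)=92 at depth 1
Visible at query point: e=92 f=92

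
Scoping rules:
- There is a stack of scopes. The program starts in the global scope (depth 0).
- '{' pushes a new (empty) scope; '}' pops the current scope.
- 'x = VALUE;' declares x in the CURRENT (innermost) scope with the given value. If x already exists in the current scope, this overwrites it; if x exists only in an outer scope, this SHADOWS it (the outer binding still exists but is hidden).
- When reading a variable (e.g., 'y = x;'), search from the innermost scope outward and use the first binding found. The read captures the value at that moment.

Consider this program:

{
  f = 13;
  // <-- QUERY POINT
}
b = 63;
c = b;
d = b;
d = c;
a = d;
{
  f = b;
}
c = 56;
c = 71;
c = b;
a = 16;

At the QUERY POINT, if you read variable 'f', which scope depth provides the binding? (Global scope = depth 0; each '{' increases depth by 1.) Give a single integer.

Answer: 1

Derivation:
Step 1: enter scope (depth=1)
Step 2: declare f=13 at depth 1
Visible at query point: f=13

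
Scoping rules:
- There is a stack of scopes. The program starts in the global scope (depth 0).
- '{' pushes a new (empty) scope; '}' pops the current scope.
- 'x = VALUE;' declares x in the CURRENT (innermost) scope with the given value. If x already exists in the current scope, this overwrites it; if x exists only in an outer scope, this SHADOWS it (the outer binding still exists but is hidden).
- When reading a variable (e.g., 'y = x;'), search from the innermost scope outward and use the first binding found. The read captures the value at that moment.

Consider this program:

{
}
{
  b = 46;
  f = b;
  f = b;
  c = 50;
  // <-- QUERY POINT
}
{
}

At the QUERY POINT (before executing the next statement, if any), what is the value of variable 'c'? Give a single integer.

Step 1: enter scope (depth=1)
Step 2: exit scope (depth=0)
Step 3: enter scope (depth=1)
Step 4: declare b=46 at depth 1
Step 5: declare f=(read b)=46 at depth 1
Step 6: declare f=(read b)=46 at depth 1
Step 7: declare c=50 at depth 1
Visible at query point: b=46 c=50 f=46

Answer: 50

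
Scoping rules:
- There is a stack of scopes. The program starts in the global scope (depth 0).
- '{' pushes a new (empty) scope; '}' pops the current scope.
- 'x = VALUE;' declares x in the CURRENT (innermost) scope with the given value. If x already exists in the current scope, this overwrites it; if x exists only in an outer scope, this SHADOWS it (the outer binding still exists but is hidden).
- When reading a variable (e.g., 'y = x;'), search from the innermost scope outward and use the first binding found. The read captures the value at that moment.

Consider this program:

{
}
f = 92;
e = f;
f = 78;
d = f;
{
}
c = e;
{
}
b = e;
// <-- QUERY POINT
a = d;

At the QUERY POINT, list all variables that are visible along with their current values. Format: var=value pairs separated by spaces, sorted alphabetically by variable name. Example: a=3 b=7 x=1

Answer: b=92 c=92 d=78 e=92 f=78

Derivation:
Step 1: enter scope (depth=1)
Step 2: exit scope (depth=0)
Step 3: declare f=92 at depth 0
Step 4: declare e=(read f)=92 at depth 0
Step 5: declare f=78 at depth 0
Step 6: declare d=(read f)=78 at depth 0
Step 7: enter scope (depth=1)
Step 8: exit scope (depth=0)
Step 9: declare c=(read e)=92 at depth 0
Step 10: enter scope (depth=1)
Step 11: exit scope (depth=0)
Step 12: declare b=(read e)=92 at depth 0
Visible at query point: b=92 c=92 d=78 e=92 f=78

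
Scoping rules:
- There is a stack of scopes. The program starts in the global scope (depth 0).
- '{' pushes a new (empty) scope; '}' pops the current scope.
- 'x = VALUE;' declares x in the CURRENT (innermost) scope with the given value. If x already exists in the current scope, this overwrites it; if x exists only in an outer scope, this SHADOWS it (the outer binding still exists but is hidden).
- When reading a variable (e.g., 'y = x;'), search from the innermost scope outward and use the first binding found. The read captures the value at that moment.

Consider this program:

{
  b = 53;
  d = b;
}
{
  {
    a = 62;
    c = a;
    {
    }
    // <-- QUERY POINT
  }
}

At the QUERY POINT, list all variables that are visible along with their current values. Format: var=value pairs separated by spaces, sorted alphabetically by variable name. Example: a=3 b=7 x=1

Answer: a=62 c=62

Derivation:
Step 1: enter scope (depth=1)
Step 2: declare b=53 at depth 1
Step 3: declare d=(read b)=53 at depth 1
Step 4: exit scope (depth=0)
Step 5: enter scope (depth=1)
Step 6: enter scope (depth=2)
Step 7: declare a=62 at depth 2
Step 8: declare c=(read a)=62 at depth 2
Step 9: enter scope (depth=3)
Step 10: exit scope (depth=2)
Visible at query point: a=62 c=62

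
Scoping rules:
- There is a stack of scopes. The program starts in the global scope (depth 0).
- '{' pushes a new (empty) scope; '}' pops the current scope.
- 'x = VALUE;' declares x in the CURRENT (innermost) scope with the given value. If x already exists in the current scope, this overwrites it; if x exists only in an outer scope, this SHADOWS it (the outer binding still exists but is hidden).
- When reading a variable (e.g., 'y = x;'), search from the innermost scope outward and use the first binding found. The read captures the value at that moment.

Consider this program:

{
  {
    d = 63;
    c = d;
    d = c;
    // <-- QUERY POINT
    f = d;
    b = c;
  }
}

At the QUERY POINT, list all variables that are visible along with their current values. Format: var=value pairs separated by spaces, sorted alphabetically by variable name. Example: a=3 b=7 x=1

Answer: c=63 d=63

Derivation:
Step 1: enter scope (depth=1)
Step 2: enter scope (depth=2)
Step 3: declare d=63 at depth 2
Step 4: declare c=(read d)=63 at depth 2
Step 5: declare d=(read c)=63 at depth 2
Visible at query point: c=63 d=63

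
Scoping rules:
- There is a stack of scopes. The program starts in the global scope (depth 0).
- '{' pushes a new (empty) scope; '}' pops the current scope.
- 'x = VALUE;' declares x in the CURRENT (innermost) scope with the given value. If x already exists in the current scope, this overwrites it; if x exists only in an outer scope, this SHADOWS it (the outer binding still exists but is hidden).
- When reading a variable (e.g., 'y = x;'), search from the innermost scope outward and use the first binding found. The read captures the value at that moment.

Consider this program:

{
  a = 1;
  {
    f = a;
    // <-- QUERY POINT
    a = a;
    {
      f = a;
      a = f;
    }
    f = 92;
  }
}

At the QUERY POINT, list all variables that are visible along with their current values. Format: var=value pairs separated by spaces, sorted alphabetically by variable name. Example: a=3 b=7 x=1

Answer: a=1 f=1

Derivation:
Step 1: enter scope (depth=1)
Step 2: declare a=1 at depth 1
Step 3: enter scope (depth=2)
Step 4: declare f=(read a)=1 at depth 2
Visible at query point: a=1 f=1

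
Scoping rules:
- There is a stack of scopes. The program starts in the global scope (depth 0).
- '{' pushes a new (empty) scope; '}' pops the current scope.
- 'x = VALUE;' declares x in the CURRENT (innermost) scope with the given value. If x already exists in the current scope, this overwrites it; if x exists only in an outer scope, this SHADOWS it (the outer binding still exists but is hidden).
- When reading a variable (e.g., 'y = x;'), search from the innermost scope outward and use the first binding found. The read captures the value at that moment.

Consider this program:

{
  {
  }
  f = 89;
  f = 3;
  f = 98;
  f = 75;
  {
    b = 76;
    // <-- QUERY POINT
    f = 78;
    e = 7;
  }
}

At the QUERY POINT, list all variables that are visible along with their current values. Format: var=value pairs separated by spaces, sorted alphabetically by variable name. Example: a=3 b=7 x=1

Step 1: enter scope (depth=1)
Step 2: enter scope (depth=2)
Step 3: exit scope (depth=1)
Step 4: declare f=89 at depth 1
Step 5: declare f=3 at depth 1
Step 6: declare f=98 at depth 1
Step 7: declare f=75 at depth 1
Step 8: enter scope (depth=2)
Step 9: declare b=76 at depth 2
Visible at query point: b=76 f=75

Answer: b=76 f=75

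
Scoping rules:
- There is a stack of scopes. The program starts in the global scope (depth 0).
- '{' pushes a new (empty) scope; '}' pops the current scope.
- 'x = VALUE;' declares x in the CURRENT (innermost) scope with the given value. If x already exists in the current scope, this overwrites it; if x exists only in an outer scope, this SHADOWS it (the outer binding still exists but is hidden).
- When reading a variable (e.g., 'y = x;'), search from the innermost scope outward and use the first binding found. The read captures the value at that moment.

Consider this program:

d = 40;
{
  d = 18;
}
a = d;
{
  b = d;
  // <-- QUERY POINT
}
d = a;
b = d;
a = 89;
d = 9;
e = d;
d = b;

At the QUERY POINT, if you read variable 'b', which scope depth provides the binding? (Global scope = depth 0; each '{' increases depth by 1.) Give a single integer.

Step 1: declare d=40 at depth 0
Step 2: enter scope (depth=1)
Step 3: declare d=18 at depth 1
Step 4: exit scope (depth=0)
Step 5: declare a=(read d)=40 at depth 0
Step 6: enter scope (depth=1)
Step 7: declare b=(read d)=40 at depth 1
Visible at query point: a=40 b=40 d=40

Answer: 1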